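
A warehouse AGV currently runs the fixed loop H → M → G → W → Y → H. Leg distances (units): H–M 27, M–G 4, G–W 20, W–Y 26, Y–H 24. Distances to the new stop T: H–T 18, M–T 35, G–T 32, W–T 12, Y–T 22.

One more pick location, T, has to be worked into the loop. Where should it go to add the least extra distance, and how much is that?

Insertion cost between consecutive stops i–j is d(i,T) + d(T,j) − d(i,j):
  between H and M: 18 + 35 − 27 = 26
  between M and G: 35 + 32 − 4 = 63
  between G and W: 32 + 12 − 20 = 24
  between W and Y: 12 + 22 − 26 = 8
  between Y and H: 22 + 18 − 24 = 16
Cheapest insertion is between W and Y, adding 8.
New total = 101 + 8 = 109.

+8 — insert T between W and Y.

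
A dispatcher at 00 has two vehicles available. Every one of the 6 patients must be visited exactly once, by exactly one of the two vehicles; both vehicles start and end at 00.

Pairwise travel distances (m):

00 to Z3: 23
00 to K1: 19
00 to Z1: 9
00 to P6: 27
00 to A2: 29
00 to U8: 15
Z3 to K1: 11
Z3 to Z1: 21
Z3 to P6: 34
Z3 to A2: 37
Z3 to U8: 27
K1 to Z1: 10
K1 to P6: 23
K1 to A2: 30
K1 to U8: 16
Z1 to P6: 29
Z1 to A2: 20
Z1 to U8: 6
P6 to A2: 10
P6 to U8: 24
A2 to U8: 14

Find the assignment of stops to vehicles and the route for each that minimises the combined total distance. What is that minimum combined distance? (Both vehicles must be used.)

Try each way of splitting the stops between the two vehicles (each non-empty) and, for each split, find the best tour for each vehicle:
  {Z3} + {K1, Z1, P6, A2, U8}: 46 + 81 = 127
  {K1} + {Z3, Z1, P6, A2, U8}: 38 + 96 = 134
  {Z3, K1} + {Z1, P6, A2, U8}: 53 + 66 = 119
  {Z1} + {Z3, K1, P6, A2, U8}: 18 + 96 = 114
  {Z3, Z1} + {K1, P6, A2, U8}: 53 + 81 = 134
  {K1, Z1} + {Z3, P6, A2, U8}: 38 + 96 = 134
  … (31 splits in total)
Best: vehicle 1 00 → Z1 → 00 = 18; vehicle 2 00 → Z3 → K1 → P6 → A2 → U8 → 00 = 96; combined 114.

Minimum combined distance: 114 m.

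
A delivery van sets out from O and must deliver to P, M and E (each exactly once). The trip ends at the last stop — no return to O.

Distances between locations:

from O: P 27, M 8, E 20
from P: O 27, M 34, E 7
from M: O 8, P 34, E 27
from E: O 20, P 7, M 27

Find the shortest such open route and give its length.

There are 3! = 6 possible orderings.
O → P → M → E: 27+34+27 = 88
O → P → E → M: 27+7+27 = 61
O → M → P → E: 8+34+7 = 49
O → M → E → P: 8+27+7 = 42
O → E → P → M: 20+7+34 = 61
O → E → M → P: 20+27+34 = 81
The minimum is 42.
One shortest path: O → M → E → P.

42 — the minimum one-way total.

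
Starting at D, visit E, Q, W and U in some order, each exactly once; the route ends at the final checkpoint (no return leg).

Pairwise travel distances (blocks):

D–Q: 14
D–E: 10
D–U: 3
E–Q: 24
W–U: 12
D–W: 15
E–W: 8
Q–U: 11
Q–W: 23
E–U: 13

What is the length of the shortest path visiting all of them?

There are 4! = 24 possible orderings.
D → E → Q → W → U: 10+24+23+12 = 69
D → E → Q → U → W: 10+24+11+12 = 57
D → E → W → Q → U: 10+8+23+11 = 52
D → E → W → U → Q: 10+8+12+11 = 41
D → E → U → Q → W: 10+13+11+23 = 57
D → E → U → W → Q: 10+13+12+23 = 58
D → Q → E → W → U: 14+24+8+12 = 58
D → Q → E → U → W: 14+24+13+12 = 63
D → Q → W → E → U: 14+23+8+13 = 58
D → Q → W → U → E: 14+23+12+13 = 62
D → Q → U → E → W: 14+11+13+8 = 46
D → Q → U → W → E: 14+11+12+8 = 45
D → W → E → Q → U: 15+8+24+11 = 58
D → W → E → U → Q: 15+8+13+11 = 47
… (10 more)
The minimum is 41.
One shortest path: D → E → W → U → Q.

Shortest open route: 41 blocks.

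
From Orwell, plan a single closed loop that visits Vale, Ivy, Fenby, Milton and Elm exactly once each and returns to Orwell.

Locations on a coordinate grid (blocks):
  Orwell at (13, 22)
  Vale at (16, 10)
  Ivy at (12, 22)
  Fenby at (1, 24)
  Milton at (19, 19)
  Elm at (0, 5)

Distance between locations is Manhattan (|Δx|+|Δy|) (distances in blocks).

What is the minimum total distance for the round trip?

With 5 stops there are 5!/2 = 60 distinct round trips (a route and its reverse cost the same).
Orwell → Vale → Ivy → Fenby → Milton → Elm → Orwell: 15+16+13+23+33+30 = 130
Orwell → Vale → Ivy → Fenby → Elm → Milton → Orwell: 15+16+13+20+33+9 = 106
Orwell → Vale → Ivy → Milton → Fenby → Elm → Orwell: 15+16+10+23+20+30 = 114
Orwell → Vale → Ivy → Milton → Elm → Fenby → Orwell: 15+16+10+33+20+14 = 108
Orwell → Vale → Ivy → Elm → Fenby → Milton → Orwell: 15+16+29+20+23+9 = 112
Orwell → Vale → Ivy → Elm → Milton → Fenby → Orwell: 15+16+29+33+23+14 = 130
Orwell → Vale → Fenby → Ivy → Milton → Elm → Orwell: 15+29+13+10+33+30 = 130
Orwell → Vale → Fenby → Ivy → Elm → Milton → Orwell: 15+29+13+29+33+9 = 128
Orwell → Vale → Fenby → Milton → Ivy → Elm → Orwell: 15+29+23+10+29+30 = 136
Orwell → Vale → Fenby → Milton → Elm → Ivy → Orwell: 15+29+23+33+29+1 = 130
Orwell → Vale → Fenby → Elm → Ivy → Milton → Orwell: 15+29+20+29+10+9 = 112
Orwell → Vale → Fenby → Elm → Milton → Ivy → Orwell: 15+29+20+33+10+1 = 108
Orwell → Vale → Milton → Ivy → Fenby → Elm → Orwell: 15+12+10+13+20+30 = 100
Orwell → Vale → Milton → Ivy → Elm → Fenby → Orwell: 15+12+10+29+20+14 = 100
… (46 more)
Orwell → Ivy → Fenby → Elm → Vale → Milton → Orwell: 1+13+20+21+12+9 = 76  ← best
The minimum is 76.
One optimal route: Orwell → Ivy → Fenby → Elm → Vale → Milton → Orwell (or its reverse).

Minimum total distance: 76 blocks.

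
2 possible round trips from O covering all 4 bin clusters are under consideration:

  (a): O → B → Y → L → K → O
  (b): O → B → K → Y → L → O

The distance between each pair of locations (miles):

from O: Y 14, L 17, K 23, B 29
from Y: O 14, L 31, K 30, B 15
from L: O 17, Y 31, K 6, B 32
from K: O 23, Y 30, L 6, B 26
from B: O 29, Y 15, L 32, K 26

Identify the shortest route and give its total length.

104 miles — (a) is the shortest.

(a): 29 + 15 + 31 + 6 + 23 = 104
(b): 29 + 26 + 30 + 31 + 17 = 133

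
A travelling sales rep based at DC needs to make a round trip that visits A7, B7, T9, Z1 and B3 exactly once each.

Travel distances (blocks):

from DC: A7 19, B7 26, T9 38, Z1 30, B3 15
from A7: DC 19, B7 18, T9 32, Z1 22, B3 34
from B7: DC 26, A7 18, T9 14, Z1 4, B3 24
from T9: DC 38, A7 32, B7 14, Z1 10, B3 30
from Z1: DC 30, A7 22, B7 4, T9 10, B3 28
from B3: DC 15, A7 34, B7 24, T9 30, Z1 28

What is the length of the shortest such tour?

Shortest round trip = 96 blocks.

With 5 stops there are 5!/2 = 60 distinct round trips (a route and its reverse cost the same).
DC-A7-B7-T9-Z1-B3-DC: 19+18+14+10+28+15 = 104
DC-A7-B7-T9-B3-Z1-DC: 19+18+14+30+28+30 = 139
DC-A7-B7-Z1-T9-B3-DC: 19+18+4+10+30+15 = 96
DC-A7-B7-Z1-B3-T9-DC: 19+18+4+28+30+38 = 137
DC-A7-B7-B3-T9-Z1-DC: 19+18+24+30+10+30 = 131
DC-A7-B7-B3-Z1-T9-DC: 19+18+24+28+10+38 = 137
DC-A7-T9-B7-Z1-B3-DC: 19+32+14+4+28+15 = 112
DC-A7-T9-B7-B3-Z1-DC: 19+32+14+24+28+30 = 147
DC-A7-T9-Z1-B7-B3-DC: 19+32+10+4+24+15 = 104
DC-A7-T9-Z1-B3-B7-DC: 19+32+10+28+24+26 = 139
DC-A7-T9-B3-B7-Z1-DC: 19+32+30+24+4+30 = 139
DC-A7-T9-B3-Z1-B7-DC: 19+32+30+28+4+26 = 139
DC-A7-Z1-B7-T9-B3-DC: 19+22+4+14+30+15 = 104
DC-A7-Z1-B7-B3-T9-DC: 19+22+4+24+30+38 = 137
… (46 more)
The minimum is 96.
One optimal route: DC → A7 → B7 → Z1 → T9 → B3 → DC (or its reverse).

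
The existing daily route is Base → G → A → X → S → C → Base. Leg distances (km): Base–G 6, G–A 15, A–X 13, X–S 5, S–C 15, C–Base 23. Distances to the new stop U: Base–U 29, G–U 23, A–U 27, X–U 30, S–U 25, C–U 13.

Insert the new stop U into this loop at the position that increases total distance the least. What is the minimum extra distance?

Insertion cost between consecutive stops i–j is d(i,U) + d(U,j) − d(i,j):
  between Base and G: 29 + 23 − 6 = 46
  between G and A: 23 + 27 − 15 = 35
  between A and X: 27 + 30 − 13 = 44
  between X and S: 30 + 25 − 5 = 50
  between S and C: 25 + 13 − 15 = 23
  between C and Base: 13 + 29 − 23 = 19
Cheapest insertion is between C and Base, adding 19.
New total = 77 + 19 = 96.

+19 km — insert U between C and Base.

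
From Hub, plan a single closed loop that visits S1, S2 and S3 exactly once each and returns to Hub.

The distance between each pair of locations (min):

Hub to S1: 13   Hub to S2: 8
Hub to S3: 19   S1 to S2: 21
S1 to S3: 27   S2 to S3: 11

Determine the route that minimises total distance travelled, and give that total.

With 3 stops there are 3!/2 = 3 distinct round trips (a route and its reverse cost the same).
Hub → S1 → S2 → S3 → Hub: 13+21+11+19 = 64
Hub → S1 → S3 → S2 → Hub: 13+27+11+8 = 59
Hub → S2 → S1 → S3 → Hub: 8+21+27+19 = 75
The minimum is 59.
One optimal route: Hub → S1 → S3 → S2 → Hub (or its reverse).

Minimum total distance: 59 min.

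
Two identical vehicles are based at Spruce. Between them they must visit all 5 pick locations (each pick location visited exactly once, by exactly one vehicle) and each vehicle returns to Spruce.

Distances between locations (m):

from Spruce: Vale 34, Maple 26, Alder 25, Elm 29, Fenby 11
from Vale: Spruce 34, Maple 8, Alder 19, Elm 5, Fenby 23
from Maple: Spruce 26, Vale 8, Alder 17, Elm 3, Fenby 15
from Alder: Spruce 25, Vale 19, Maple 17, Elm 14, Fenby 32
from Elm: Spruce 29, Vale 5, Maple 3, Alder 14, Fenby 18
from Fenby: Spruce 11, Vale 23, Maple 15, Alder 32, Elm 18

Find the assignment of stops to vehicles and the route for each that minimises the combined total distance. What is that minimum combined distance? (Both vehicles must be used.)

Minimum combined distance: 100 m.

Try each way of splitting the stops between the two vehicles (each non-empty) and, for each split, find the best tour for each vehicle:
  {Vale} + {Maple, Alder, Elm, Fenby}: 68 + 68 = 136
  {Maple} + {Vale, Alder, Elm, Fenby}: 52 + 78 = 130
  {Vale, Maple} + {Alder, Elm, Fenby}: 68 + 68 = 136
  {Alder} + {Vale, Maple, Elm, Fenby}: 50 + 68 = 118
  {Vale, Alder} + {Maple, Elm, Fenby}: 78 + 58 = 136
  {Maple, Alder} + {Vale, Elm, Fenby}: 68 + 68 = 136
  … (15 splits in total)
  {Vale, Maple, Alder, Elm} + {Fenby}: 78 + 22 = 100  ← best
Best: vehicle 1 Spruce → Maple → Vale → Elm → Alder → Spruce = 78; vehicle 2 Spruce → Fenby → Spruce = 22; combined 100.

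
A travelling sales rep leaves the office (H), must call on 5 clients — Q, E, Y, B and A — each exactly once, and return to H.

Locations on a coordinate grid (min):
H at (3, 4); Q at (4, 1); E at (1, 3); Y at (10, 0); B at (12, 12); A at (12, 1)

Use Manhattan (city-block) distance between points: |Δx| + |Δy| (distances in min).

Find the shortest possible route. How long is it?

Minimum total distance: 46 min.

With 5 stops there are 5!/2 = 60 distinct round trips (a route and its reverse cost the same).
H-Q-E-Y-B-A-H: 4+5+12+14+11+12 = 58
H-Q-E-Y-A-B-H: 4+5+12+3+11+17 = 52
H-Q-E-B-Y-A-H: 4+5+20+14+3+12 = 58
H-Q-E-B-A-Y-H: 4+5+20+11+3+11 = 54
H-Q-E-A-Y-B-H: 4+5+13+3+14+17 = 56
H-Q-E-A-B-Y-H: 4+5+13+11+14+11 = 58
H-Q-Y-E-B-A-H: 4+7+12+20+11+12 = 66
H-Q-Y-E-A-B-H: 4+7+12+13+11+17 = 64
H-Q-Y-B-E-A-H: 4+7+14+20+13+12 = 70
H-Q-Y-B-A-E-H: 4+7+14+11+13+3 = 52
H-Q-Y-A-E-B-H: 4+7+3+13+20+17 = 64
H-Q-Y-A-B-E-H: 4+7+3+11+20+3 = 48
H-Q-B-E-Y-A-H: 4+19+20+12+3+12 = 70
H-Q-B-E-A-Y-H: 4+19+20+13+3+11 = 70
… (46 more)
H-E-Q-Y-A-B-H: 3+5+7+3+11+17 = 46  ← best
The minimum is 46.
One optimal route: H → E → Q → Y → A → B → H (or its reverse).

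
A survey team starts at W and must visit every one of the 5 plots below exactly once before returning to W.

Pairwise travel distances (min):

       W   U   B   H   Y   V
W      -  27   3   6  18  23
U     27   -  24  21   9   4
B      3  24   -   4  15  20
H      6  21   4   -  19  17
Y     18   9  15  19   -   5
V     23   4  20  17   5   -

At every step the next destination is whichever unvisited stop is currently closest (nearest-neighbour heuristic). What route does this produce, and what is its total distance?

Nearest-neighbour total = 55 min; route W → B → H → V → U → Y → W.

W → [B:3 / H:6 / Y:18 / V:23 / U:27] → B (3)
B → [H:4 / Y:15 / V:20 / U:24] → H (4)
H → [V:17 / Y:19 / U:21] → V (17)
V → [U:4 / Y:5] → U (4)
U → [Y:9] → Y (9)
Return Y→W: 18.
Total = 3 + 4 + 17 + 4 + 9 + 18 = 55.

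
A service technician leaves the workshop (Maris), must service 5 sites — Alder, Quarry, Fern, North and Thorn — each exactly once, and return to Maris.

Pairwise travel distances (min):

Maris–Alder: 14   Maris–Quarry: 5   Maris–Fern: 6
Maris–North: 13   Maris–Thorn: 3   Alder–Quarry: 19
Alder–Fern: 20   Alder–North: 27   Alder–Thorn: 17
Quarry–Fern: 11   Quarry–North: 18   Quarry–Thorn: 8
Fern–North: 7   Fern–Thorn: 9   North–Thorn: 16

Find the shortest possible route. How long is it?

With 5 stops there are 5!/2 = 60 distinct round trips (a route and its reverse cost the same).
Maris-Alder-Quarry-Fern-North-Thorn-Maris: 14+19+11+7+16+3 = 70
Maris-Alder-Quarry-Fern-Thorn-North-Maris: 14+19+11+9+16+13 = 82
Maris-Alder-Quarry-North-Fern-Thorn-Maris: 14+19+18+7+9+3 = 70
Maris-Alder-Quarry-North-Thorn-Fern-Maris: 14+19+18+16+9+6 = 82
Maris-Alder-Quarry-Thorn-Fern-North-Maris: 14+19+8+9+7+13 = 70
Maris-Alder-Quarry-Thorn-North-Fern-Maris: 14+19+8+16+7+6 = 70
Maris-Alder-Fern-Quarry-North-Thorn-Maris: 14+20+11+18+16+3 = 82
Maris-Alder-Fern-Quarry-Thorn-North-Maris: 14+20+11+8+16+13 = 82
Maris-Alder-Fern-North-Quarry-Thorn-Maris: 14+20+7+18+8+3 = 70
Maris-Alder-Fern-North-Thorn-Quarry-Maris: 14+20+7+16+8+5 = 70
Maris-Alder-Fern-Thorn-Quarry-North-Maris: 14+20+9+8+18+13 = 82
Maris-Alder-Fern-Thorn-North-Quarry-Maris: 14+20+9+16+18+5 = 82
Maris-Alder-North-Quarry-Fern-Thorn-Maris: 14+27+18+11+9+3 = 82
Maris-Alder-North-Quarry-Thorn-Fern-Maris: 14+27+18+8+9+6 = 82
… (46 more)
The minimum is 70.
One optimal route: Maris → Alder → Quarry → Fern → North → Thorn → Maris (or its reverse).

Shortest round trip = 70 min.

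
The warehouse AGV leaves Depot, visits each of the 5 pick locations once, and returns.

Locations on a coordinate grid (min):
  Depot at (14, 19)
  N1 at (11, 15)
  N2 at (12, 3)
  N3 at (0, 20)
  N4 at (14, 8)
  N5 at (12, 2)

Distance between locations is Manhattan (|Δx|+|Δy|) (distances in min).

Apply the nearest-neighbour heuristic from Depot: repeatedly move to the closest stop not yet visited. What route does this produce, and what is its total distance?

70 min along Depot → N1 → N4 → N2 → N5 → N3 → Depot.

At Depot the remaining stops are N1 7, N4 11, N3 15, N2 18, N5 19; go to N1.
At N1 the remaining stops are N4 10, N2 13, N5 14, N3 16; go to N4.
At N4 the remaining stops are N2 7, N5 8, N3 26; go to N2.
At N2 the remaining stops are N5 1, N3 29; go to N5.
At N5 the remaining stops are N3 30; go to N3.
Return N3→Depot: 15.
Total = 7 + 10 + 7 + 1 + 30 + 15 = 70.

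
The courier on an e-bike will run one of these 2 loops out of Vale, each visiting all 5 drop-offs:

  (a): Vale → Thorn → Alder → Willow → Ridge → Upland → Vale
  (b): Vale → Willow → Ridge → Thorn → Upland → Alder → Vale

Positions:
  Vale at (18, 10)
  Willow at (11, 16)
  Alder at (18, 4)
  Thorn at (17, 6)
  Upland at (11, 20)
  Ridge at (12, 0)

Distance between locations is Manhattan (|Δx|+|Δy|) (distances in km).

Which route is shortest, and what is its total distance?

(a): 5 + 3 + 19 + 17 + 21 + 17 = 82
(b): 13 + 17 + 11 + 20 + 23 + 6 = 90

Shortest is (a), total 82 km.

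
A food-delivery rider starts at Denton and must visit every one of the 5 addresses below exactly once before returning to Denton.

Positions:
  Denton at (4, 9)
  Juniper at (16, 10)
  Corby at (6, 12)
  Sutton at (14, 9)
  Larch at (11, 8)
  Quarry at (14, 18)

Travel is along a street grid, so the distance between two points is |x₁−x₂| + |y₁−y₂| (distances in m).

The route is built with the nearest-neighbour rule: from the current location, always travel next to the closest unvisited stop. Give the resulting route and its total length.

Denton → [Corby:5 / Larch:8 / Sutton:10 / Juniper:13 / Quarry:19] → Corby (5)
Corby → [Larch:9 / Sutton:11 / Juniper:12 / Quarry:14] → Larch (9)
Larch → [Sutton:4 / Juniper:7 / Quarry:13] → Sutton (4)
Sutton → [Juniper:3 / Quarry:9] → Juniper (3)
Juniper → [Quarry:10] → Quarry (10)
Return Quarry→Denton: 19.
Total = 5 + 9 + 4 + 3 + 10 + 19 = 50.

Nearest-neighbour total = 50 m; route Denton → Corby → Larch → Sutton → Juniper → Quarry → Denton.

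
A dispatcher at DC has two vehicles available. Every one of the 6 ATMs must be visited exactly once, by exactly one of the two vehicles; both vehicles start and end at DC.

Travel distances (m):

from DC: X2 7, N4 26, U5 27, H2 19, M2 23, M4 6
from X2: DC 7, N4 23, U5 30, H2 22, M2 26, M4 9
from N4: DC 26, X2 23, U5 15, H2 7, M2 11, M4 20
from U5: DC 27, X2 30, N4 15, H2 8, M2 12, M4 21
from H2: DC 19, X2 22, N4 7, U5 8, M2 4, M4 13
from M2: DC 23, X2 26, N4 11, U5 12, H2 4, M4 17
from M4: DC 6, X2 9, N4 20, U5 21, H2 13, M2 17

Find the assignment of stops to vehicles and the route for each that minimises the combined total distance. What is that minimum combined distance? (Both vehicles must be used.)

There are 2^5 − 1 = 31 ways to divide the 6 stops into two non-empty groups. For each, the best each vehicle can do is its own shortest tour through its group:
  {X2} + {N4, U5, H2, M2, M4}: 14 + 76 = 90
  {N4} + {X2, U5, H2, M2, M4}: 52 + 72 = 124
  {X2, N4} + {U5, H2, M2, M4}: 56 + 62 = 118
  {U5} + {X2, N4, H2, M2, M4}: 54 + 64 = 118
  {X2, U5} + {N4, H2, M2, M4}: 64 + 60 = 124
  {N4, U5} + {X2, H2, M2, M4}: 68 + 56 = 124
  … (31 splits in total)
Best: vehicle 1 DC → X2 → DC = 14; vehicle 2 DC → N4 → U5 → H2 → M2 → M4 → DC = 76; combined 90.

90 m — the smallest possible combined total.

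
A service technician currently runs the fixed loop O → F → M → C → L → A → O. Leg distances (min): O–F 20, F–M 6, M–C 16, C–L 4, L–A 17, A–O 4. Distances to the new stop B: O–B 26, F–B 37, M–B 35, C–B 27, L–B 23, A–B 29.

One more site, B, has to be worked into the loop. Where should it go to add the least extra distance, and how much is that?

Minimum extra distance: 35 min, inserting B between L and A.

Insertion cost between consecutive stops i–j is d(i,B) + d(B,j) − d(i,j):
  between O and F: 26 + 37 − 20 = 43
  between F and M: 37 + 35 − 6 = 66
  between M and C: 35 + 27 − 16 = 46
  between C and L: 27 + 23 − 4 = 46
  between L and A: 23 + 29 − 17 = 35
  between A and O: 29 + 26 − 4 = 51
Cheapest insertion is between L and A, adding 35.
New total = 67 + 35 = 102.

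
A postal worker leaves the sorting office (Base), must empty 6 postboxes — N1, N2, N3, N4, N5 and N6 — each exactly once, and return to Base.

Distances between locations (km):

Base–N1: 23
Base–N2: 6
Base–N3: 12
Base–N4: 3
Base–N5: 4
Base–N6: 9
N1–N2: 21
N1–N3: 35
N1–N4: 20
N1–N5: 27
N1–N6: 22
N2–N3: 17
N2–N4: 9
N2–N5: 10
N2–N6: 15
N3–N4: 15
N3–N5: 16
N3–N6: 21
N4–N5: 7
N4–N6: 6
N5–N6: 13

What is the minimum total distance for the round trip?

Base - N1 - N2 - N3 - N4 - N5 - N6 - Base: 23+21+17+15+7+13+9 = 105
Base - N1 - N2 - N3 - N4 - N6 - N5 - Base: 23+21+17+15+6+13+4 = 99
Base - N1 - N2 - N3 - N5 - N4 - N6 - Base: 23+21+17+16+7+6+9 = 99
Base - N1 - N2 - N3 - N5 - N6 - N4 - Base: 23+21+17+16+13+6+3 = 99
Base - N1 - N2 - N3 - N6 - N4 - N5 - Base: 23+21+17+21+6+7+4 = 99
Base - N1 - N2 - N3 - N6 - N5 - N4 - Base: 23+21+17+21+13+7+3 = 105
Base - N1 - N2 - N4 - N3 - N5 - N6 - Base: 23+21+9+15+16+13+9 = 106
Base - N1 - N2 - N4 - N3 - N6 - N5 - Base: 23+21+9+15+21+13+4 = 106
… (352 more)
Base - N3 - N2 - N1 - N6 - N4 - N5 - Base: 12+17+21+22+6+7+4 = 89  ← best
The minimum is 89.
One optimal route: Base → N3 → N2 → N1 → N6 → N4 → N5 → Base (or its reverse).

89 km — the shortest possible round trip.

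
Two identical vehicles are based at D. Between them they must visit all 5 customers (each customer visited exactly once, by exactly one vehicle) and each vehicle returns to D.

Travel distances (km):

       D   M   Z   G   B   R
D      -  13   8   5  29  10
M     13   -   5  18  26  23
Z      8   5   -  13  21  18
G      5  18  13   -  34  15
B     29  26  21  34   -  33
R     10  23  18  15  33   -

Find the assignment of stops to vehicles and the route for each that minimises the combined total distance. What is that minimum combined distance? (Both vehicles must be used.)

Try each way of splitting the stops between the two vehicles (each non-empty) and, for each split, find the best tour for each vehicle:
  {M} + {Z, G, B, R}: 26 + 82 = 108
  {Z} + {M, G, B, R}: 16 + 92 = 108
  {M, Z} + {G, B, R}: 26 + 82 = 108
  {G} + {M, Z, B, R}: 10 + 82 = 92
  {M, G} + {Z, B, R}: 36 + 72 = 108
  {Z, G} + {M, B, R}: 26 + 82 = 108
  … (15 splits in total)
Best: vehicle 1 D → G → D = 10; vehicle 2 D → M → Z → B → R → D = 82; combined 92.

Minimum combined distance: 92 km.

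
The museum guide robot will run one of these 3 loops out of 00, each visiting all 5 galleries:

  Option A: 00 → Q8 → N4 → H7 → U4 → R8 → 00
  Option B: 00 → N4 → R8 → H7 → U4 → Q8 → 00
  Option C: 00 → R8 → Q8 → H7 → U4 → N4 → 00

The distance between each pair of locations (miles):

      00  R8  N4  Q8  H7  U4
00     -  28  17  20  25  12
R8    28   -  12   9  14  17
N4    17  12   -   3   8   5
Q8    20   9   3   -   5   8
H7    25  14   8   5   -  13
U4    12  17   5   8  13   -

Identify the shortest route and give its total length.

Option A: 20 + 3 + 8 + 13 + 17 + 28 = 89
Option B: 17 + 12 + 14 + 13 + 8 + 20 = 84
Option C: 28 + 9 + 5 + 13 + 5 + 17 = 77

Shortest is Option C, total 77 miles.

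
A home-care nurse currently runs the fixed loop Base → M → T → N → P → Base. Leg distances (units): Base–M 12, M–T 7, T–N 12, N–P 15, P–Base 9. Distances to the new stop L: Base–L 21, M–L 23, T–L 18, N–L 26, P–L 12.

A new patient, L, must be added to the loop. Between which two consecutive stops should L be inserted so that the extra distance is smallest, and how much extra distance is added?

Insertion cost between consecutive stops i–j is d(i,L) + d(L,j) − d(i,j):
  between Base and M: 21 + 23 − 12 = 32
  between M and T: 23 + 18 − 7 = 34
  between T and N: 18 + 26 − 12 = 32
  between N and P: 26 + 12 − 15 = 23
  between P and Base: 12 + 21 − 9 = 24
Cheapest insertion is between N and P, adding 23.
New total = 55 + 23 = 78.

Adding 23 by placing L on the N–P leg.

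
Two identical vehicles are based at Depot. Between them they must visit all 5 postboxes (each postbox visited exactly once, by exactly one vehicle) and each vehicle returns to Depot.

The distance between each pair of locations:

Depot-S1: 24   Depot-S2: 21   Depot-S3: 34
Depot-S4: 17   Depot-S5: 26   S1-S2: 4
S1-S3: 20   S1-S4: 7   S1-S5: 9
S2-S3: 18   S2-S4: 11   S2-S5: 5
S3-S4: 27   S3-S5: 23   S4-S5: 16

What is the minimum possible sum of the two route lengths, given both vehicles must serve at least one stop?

123 — the smallest possible combined total.

Check every non-empty split of the stops between the two vehicles; for each half take its own optimal tour:
  {S1} + {S2, S3, S4, S5}: 48 + 90 = 138
  {S2} + {S1, S3, S4, S5}: 42 + 90 = 132
  {S1, S2} + {S3, S4, S5}: 49 + 90 = 139
  {S3} + {S1, S2, S4, S5}: 68 + 59 = 127
  {S1, S3} + {S2, S4, S5}: 78 + 59 = 137
  {S2, S3} + {S1, S4, S5}: 73 + 59 = 132
  … (15 splits in total)
  {S4} + {S1, S2, S3, S5}: 34 + 89 = 123  ← best
Best: vehicle 1 Depot → S4 → Depot = 34; vehicle 2 Depot → S2 → S5 → S1 → S3 → Depot = 89; combined 123.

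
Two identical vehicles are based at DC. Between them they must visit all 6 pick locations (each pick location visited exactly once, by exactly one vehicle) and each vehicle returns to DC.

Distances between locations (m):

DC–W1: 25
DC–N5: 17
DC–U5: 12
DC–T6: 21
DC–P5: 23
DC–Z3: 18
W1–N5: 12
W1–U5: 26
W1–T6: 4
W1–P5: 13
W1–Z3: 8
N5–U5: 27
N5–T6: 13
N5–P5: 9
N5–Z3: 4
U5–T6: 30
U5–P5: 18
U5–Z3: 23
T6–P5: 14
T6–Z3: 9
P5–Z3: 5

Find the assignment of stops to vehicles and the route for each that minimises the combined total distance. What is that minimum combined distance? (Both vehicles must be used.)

88 m — the smallest possible combined total.

Try each way of splitting the stops between the two vehicles (each non-empty) and, for each split, find the best tour for each vehicle:
  {W1} + {N5, U5, T6, P5, Z3}: 50 + 73 = 123
  {N5} + {W1, U5, T6, P5, Z3}: 34 + 68 = 102
  {W1, N5} + {U5, T6, P5, Z3}: 54 + 65 = 119
  {U5} + {W1, N5, T6, P5, Z3}: 24 + 64 = 88
  {W1, U5} + {N5, T6, P5, Z3}: 63 + 61 = 124
  {N5, U5} + {W1, T6, P5, Z3}: 56 + 61 = 117
  … (31 splits in total)
Best: vehicle 1 DC → U5 → DC = 24; vehicle 2 DC → N5 → P5 → Z3 → W1 → T6 → DC = 64; combined 88.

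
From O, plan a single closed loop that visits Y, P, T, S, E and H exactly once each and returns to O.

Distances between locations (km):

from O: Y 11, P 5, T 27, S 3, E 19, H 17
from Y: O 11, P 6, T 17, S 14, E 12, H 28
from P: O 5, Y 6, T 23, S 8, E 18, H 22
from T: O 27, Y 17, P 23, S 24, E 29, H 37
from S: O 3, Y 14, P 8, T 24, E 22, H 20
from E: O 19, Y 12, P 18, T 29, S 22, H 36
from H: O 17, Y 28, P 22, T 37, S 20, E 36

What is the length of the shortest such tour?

Shortest round trip = 112 km.

There are 360 distinct closed tours to check (reversals are equivalent).
O - Y - P - T - S - E - H - O: 11+6+23+24+22+36+17 = 139
O - Y - P - T - S - H - E - O: 11+6+23+24+20+36+19 = 139
O - Y - P - T - E - S - H - O: 11+6+23+29+22+20+17 = 128
O - Y - P - T - E - H - S - O: 11+6+23+29+36+20+3 = 128
O - Y - P - T - H - S - E - O: 11+6+23+37+20+22+19 = 138
O - Y - P - T - H - E - S - O: 11+6+23+37+36+22+3 = 138
O - Y - P - S - T - E - H - O: 11+6+8+24+29+36+17 = 131
O - Y - P - S - T - H - E - O: 11+6+8+24+37+36+19 = 141
… (352 more)
O - P - Y - E - T - H - S - O: 5+6+12+29+37+20+3 = 112  ← best
The minimum is 112.
One optimal route: O → P → Y → E → T → H → S → O (or its reverse).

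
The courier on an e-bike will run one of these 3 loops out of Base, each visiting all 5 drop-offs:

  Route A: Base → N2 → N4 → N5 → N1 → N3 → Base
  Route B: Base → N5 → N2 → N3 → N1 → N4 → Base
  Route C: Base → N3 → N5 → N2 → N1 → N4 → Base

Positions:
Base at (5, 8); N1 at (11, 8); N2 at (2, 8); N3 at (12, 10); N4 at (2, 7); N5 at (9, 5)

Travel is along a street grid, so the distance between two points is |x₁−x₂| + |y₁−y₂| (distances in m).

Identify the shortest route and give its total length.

Route A: 3 + 1 + 9 + 5 + 3 + 9 = 30
Route B: 7 + 10 + 12 + 3 + 10 + 4 = 46
Route C: 9 + 8 + 10 + 9 + 10 + 4 = 50

30 m — Route A is the shortest.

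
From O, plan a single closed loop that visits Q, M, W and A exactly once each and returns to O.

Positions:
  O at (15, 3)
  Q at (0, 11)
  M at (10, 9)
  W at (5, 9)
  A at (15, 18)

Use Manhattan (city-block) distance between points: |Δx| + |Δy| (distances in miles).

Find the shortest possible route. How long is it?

Shortest round trip = 60 miles.

With 4 stops there are 4!/2 = 12 distinct round trips (a route and its reverse cost the same).
O - Q - M - W - A - O: 23+12+5+19+15 = 74
O - Q - M - A - W - O: 23+12+14+19+16 = 84
O - Q - W - M - A - O: 23+7+5+14+15 = 64
O - Q - W - A - M - O: 23+7+19+14+11 = 74
O - Q - A - M - W - O: 23+22+14+5+16 = 80
O - Q - A - W - M - O: 23+22+19+5+11 = 80
O - M - Q - W - A - O: 11+12+7+19+15 = 64
O - M - Q - A - W - O: 11+12+22+19+16 = 80
O - M - W - Q - A - O: 11+5+7+22+15 = 60
O - M - A - Q - W - O: 11+14+22+7+16 = 70
O - W - Q - M - A - O: 16+7+12+14+15 = 64
O - W - M - Q - A - O: 16+5+12+22+15 = 70
The minimum is 60.
One optimal route: O → M → W → Q → A → O (or its reverse).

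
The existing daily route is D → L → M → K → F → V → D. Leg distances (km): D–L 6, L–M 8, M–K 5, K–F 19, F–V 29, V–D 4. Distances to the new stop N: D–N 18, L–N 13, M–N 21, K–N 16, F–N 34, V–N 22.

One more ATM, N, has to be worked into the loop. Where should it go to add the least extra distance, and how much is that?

+25 km — insert N between D and L.

Insertion cost between consecutive stops i–j is d(i,N) + d(N,j) − d(i,j):
  between D and L: 18 + 13 − 6 = 25
  between L and M: 13 + 21 − 8 = 26
  between M and K: 21 + 16 − 5 = 32
  between K and F: 16 + 34 − 19 = 31
  between F and V: 34 + 22 − 29 = 27
  between V and D: 22 + 18 − 4 = 36
Cheapest insertion is between D and L, adding 25.
New total = 71 + 25 = 96.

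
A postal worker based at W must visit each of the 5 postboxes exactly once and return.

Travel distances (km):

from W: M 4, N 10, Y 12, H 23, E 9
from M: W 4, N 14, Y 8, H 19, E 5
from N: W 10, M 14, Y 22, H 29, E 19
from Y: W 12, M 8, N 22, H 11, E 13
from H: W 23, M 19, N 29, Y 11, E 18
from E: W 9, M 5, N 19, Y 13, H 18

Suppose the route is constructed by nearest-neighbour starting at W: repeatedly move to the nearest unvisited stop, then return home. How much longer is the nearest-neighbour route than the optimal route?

From W: M=4, E=9, N=10, Y=12, H=23 → choose M (4).
From M: E=5, Y=8, N=14, H=19 → choose E (5).
From E: Y=13, H=18, N=19 → choose Y (13).
From Y: H=11, N=22 → choose H (11).
From H: N=29 → choose N (29).
NN route W → M → E → Y → H → N → W costs 72.
Optimal: W → M → Y → H → E → N → W costs 70 (by enumerating all 60 distinct tours).
Excess = 72 − 70 = 2.

The nearest-neighbour route is 2 km longer than optimal.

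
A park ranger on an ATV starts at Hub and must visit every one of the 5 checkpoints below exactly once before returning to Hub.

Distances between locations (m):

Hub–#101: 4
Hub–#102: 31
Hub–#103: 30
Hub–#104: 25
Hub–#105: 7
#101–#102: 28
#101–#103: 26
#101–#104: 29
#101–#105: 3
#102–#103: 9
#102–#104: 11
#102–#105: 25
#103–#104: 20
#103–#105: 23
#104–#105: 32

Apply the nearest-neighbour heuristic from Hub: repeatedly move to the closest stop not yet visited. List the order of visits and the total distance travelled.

At Hub the remaining stops are #101 4, #105 7, #104 25, #103 30, #102 31; go to #101.
At #101 the remaining stops are #105 3, #103 26, #102 28, #104 29; go to #105.
At #105 the remaining stops are #103 23, #102 25, #104 32; go to #103.
At #103 the remaining stops are #102 9, #104 20; go to #102.
At #102 the remaining stops are #104 11; go to #104.
Return #104→Hub: 25.
Total = 4 + 3 + 23 + 9 + 11 + 25 = 75.

75 m along Hub → #101 → #105 → #103 → #102 → #104 → Hub.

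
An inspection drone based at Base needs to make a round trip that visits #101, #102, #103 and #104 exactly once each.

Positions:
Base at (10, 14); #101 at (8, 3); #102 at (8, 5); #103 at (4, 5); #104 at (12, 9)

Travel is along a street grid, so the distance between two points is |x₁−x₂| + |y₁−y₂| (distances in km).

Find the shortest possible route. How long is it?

Minimum total distance: 38 km.

With 4 stops there are 4!/2 = 12 distinct round trips (a route and its reverse cost the same).
Base - #101 - #102 - #103 - #104 - Base: 13+2+4+12+7 = 38
Base - #101 - #102 - #104 - #103 - Base: 13+2+8+12+15 = 50
Base - #101 - #103 - #102 - #104 - Base: 13+6+4+8+7 = 38
Base - #101 - #103 - #104 - #102 - Base: 13+6+12+8+11 = 50
Base - #101 - #104 - #102 - #103 - Base: 13+10+8+4+15 = 50
Base - #101 - #104 - #103 - #102 - Base: 13+10+12+4+11 = 50
Base - #102 - #101 - #103 - #104 - Base: 11+2+6+12+7 = 38
Base - #102 - #101 - #104 - #103 - Base: 11+2+10+12+15 = 50
Base - #102 - #103 - #101 - #104 - Base: 11+4+6+10+7 = 38
Base - #102 - #104 - #101 - #103 - Base: 11+8+10+6+15 = 50
Base - #103 - #101 - #102 - #104 - Base: 15+6+2+8+7 = 38
Base - #103 - #102 - #101 - #104 - Base: 15+4+2+10+7 = 38
The minimum is 38.
One optimal route: Base → #101 → #102 → #103 → #104 → Base (or its reverse).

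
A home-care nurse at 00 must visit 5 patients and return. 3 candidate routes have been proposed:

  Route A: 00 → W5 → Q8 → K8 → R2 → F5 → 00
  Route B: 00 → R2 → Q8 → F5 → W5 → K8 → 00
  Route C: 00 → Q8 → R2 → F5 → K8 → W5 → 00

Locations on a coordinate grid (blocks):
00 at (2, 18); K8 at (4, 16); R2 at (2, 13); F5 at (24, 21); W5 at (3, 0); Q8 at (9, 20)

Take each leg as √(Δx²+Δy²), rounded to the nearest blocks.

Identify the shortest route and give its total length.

79 blocks — Route B is the shortest.

Route A: 18 + 21 + 6 + 4 + 23 + 22 = 94
Route B: 5 + 10 + 15 + 30 + 16 + 3 = 79
Route C: 7 + 10 + 23 + 21 + 16 + 18 = 95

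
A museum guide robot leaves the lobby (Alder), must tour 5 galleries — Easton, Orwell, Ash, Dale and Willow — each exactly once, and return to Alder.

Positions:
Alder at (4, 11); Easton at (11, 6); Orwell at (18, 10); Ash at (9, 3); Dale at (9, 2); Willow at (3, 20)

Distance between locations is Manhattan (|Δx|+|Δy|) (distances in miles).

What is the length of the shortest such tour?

There are 60 distinct closed tours to check (reversals are equivalent).
Alder → Easton → Orwell → Ash → Dale → Willow → Alder: 12+11+16+1+24+10 = 74
Alder → Easton → Orwell → Ash → Willow → Dale → Alder: 12+11+16+23+24+14 = 100
Alder → Easton → Orwell → Dale → Ash → Willow → Alder: 12+11+17+1+23+10 = 74
Alder → Easton → Orwell → Dale → Willow → Ash → Alder: 12+11+17+24+23+13 = 100
Alder → Easton → Orwell → Willow → Ash → Dale → Alder: 12+11+25+23+1+14 = 86
Alder → Easton → Orwell → Willow → Dale → Ash → Alder: 12+11+25+24+1+13 = 86
Alder → Easton → Ash → Orwell → Dale → Willow → Alder: 12+5+16+17+24+10 = 84
Alder → Easton → Ash → Orwell → Willow → Dale → Alder: 12+5+16+25+24+14 = 96
Alder → Easton → Ash → Dale → Orwell → Willow → Alder: 12+5+1+17+25+10 = 70
Alder → Easton → Ash → Dale → Willow → Orwell → Alder: 12+5+1+24+25+15 = 82
Alder → Easton → Ash → Willow → Orwell → Dale → Alder: 12+5+23+25+17+14 = 96
Alder → Easton → Ash → Willow → Dale → Orwell → Alder: 12+5+23+24+17+15 = 96
Alder → Easton → Dale → Orwell → Ash → Willow → Alder: 12+6+17+16+23+10 = 84
Alder → Easton → Dale → Orwell → Willow → Ash → Alder: 12+6+17+25+23+13 = 96
… (46 more)
Alder → Orwell → Easton → Ash → Dale → Willow → Alder: 15+11+5+1+24+10 = 66  ← best
The minimum is 66.
One optimal route: Alder → Orwell → Easton → Ash → Dale → Willow → Alder (or its reverse).

Minimum total distance: 66 miles.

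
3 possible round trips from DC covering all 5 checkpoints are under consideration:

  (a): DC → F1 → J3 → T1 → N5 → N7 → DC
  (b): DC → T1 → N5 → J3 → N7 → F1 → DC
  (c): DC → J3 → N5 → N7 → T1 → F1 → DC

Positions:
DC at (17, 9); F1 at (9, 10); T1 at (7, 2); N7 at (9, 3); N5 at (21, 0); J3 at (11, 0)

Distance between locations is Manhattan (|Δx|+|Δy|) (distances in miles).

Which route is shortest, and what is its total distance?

62 miles — (c) is the shortest.

(a): 9 + 12 + 6 + 16 + 15 + 14 = 72
(b): 17 + 16 + 10 + 5 + 7 + 9 = 64
(c): 15 + 10 + 15 + 3 + 10 + 9 = 62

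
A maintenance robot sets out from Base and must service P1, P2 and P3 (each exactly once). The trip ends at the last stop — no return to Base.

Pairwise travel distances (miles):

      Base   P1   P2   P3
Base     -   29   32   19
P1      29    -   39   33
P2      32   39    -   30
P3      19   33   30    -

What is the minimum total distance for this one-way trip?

Shortest open route: 88 miles.

There are 3! = 6 possible orderings.
Base → P1 → P2 → P3: 29+39+30 = 98
Base → P1 → P3 → P2: 29+33+30 = 92
Base → P2 → P1 → P3: 32+39+33 = 104
Base → P2 → P3 → P1: 32+30+33 = 95
Base → P3 → P1 → P2: 19+33+39 = 91
Base → P3 → P2 → P1: 19+30+39 = 88
The minimum is 88.
One shortest path: Base → P3 → P2 → P1.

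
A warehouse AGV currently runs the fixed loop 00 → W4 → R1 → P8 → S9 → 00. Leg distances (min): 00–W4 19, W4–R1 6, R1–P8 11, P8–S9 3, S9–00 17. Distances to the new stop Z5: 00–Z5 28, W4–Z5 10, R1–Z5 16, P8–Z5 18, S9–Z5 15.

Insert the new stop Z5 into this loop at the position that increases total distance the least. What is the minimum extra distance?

Insertion cost between consecutive stops i–j is d(i,Z5) + d(Z5,j) − d(i,j):
  between 00 and W4: 28 + 10 − 19 = 19
  between W4 and R1: 10 + 16 − 6 = 20
  between R1 and P8: 16 + 18 − 11 = 23
  between P8 and S9: 18 + 15 − 3 = 30
  between S9 and 00: 15 + 28 − 17 = 26
Cheapest insertion is between 00 and W4, adding 19.
New total = 56 + 19 = 75.

+19 min — insert Z5 between 00 and W4.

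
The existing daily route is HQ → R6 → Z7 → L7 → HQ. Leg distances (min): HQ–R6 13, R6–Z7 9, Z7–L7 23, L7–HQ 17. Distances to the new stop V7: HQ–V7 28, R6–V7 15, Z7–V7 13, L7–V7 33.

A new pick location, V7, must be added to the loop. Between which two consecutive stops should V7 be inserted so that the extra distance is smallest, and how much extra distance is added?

Insertion cost between consecutive stops i–j is d(i,V7) + d(V7,j) − d(i,j):
  between HQ and R6: 28 + 15 − 13 = 30
  between R6 and Z7: 15 + 13 − 9 = 19
  between Z7 and L7: 13 + 33 − 23 = 23
  between L7 and HQ: 33 + 28 − 17 = 44
Cheapest insertion is between R6 and Z7, adding 19.
New total = 62 + 19 = 81.

Minimum extra distance: 19 min, inserting V7 between R6 and Z7.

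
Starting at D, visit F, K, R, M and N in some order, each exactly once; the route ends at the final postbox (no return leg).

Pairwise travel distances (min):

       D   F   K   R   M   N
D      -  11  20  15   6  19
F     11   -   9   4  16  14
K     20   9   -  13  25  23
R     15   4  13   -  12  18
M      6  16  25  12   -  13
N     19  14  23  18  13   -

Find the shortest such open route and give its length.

There are 5! = 120 possible orderings.
D → F → K → R → M → N: 11+9+13+12+13 = 58
D → F → K → R → N → M: 11+9+13+18+13 = 64
D → F → K → M → R → N: 11+9+25+12+18 = 75
D → F → K → M → N → R: 11+9+25+13+18 = 76
D → F → K → N → R → M: 11+9+23+18+12 = 73
D → F → K → N → M → R: 11+9+23+13+12 = 68
D → F → R → K → M → N: 11+4+13+25+13 = 66
D → F → R → K → N → M: 11+4+13+23+13 = 64
D → F → R → M → K → N: 11+4+12+25+23 = 75
D → F → R → M → N → K: 11+4+12+13+23 = 63
D → F → R → N → K → M: 11+4+18+23+25 = 81
D → F → R → N → M → K: 11+4+18+13+25 = 71
D → F → M → K → R → N: 11+16+25+13+18 = 83
D → F → M → K → N → R: 11+16+25+23+18 = 93
… (106 more)
D → M → N → F → R → K: 6+13+14+4+13 = 50  ← best
The minimum is 50.
One shortest path: D → M → N → F → R → K.

50 min — the minimum one-way total.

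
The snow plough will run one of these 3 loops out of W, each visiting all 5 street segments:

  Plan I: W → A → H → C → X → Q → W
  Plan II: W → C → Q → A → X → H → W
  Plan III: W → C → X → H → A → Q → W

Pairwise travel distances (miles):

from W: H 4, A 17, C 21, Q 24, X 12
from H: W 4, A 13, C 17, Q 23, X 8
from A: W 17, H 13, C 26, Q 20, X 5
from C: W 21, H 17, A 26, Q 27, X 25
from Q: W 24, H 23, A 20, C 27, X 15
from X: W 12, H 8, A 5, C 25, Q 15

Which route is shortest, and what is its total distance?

85 miles — Plan II is the shortest.

Plan I: 17 + 13 + 17 + 25 + 15 + 24 = 111
Plan II: 21 + 27 + 20 + 5 + 8 + 4 = 85
Plan III: 21 + 25 + 8 + 13 + 20 + 24 = 111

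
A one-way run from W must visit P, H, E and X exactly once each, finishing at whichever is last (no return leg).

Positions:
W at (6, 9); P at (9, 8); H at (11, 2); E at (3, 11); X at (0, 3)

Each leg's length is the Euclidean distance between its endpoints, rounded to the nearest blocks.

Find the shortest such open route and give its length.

28 blocks — the minimum one-way total.

There are 4! = 24 possible orderings.
W → P → H → E → X: 3+6+12+9 = 30
W → P → H → X → E: 3+6+11+9 = 29
W → P → E → H → X: 3+7+12+11 = 33
W → P → E → X → H: 3+7+9+11 = 30
W → P → X → H → E: 3+10+11+12 = 36
W → P → X → E → H: 3+10+9+12 = 34
W → H → P → E → X: 9+6+7+9 = 31
W → H → P → X → E: 9+6+10+9 = 34
W → H → E → P → X: 9+12+7+10 = 38
W → H → E → X → P: 9+12+9+10 = 40
W → H → X → P → E: 9+11+10+7 = 37
W → H → X → E → P: 9+11+9+7 = 36
W → E → P → H → X: 4+7+6+11 = 28
W → E → P → X → H: 4+7+10+11 = 32
… (10 more)
The minimum is 28.
One shortest path: W → E → P → H → X.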